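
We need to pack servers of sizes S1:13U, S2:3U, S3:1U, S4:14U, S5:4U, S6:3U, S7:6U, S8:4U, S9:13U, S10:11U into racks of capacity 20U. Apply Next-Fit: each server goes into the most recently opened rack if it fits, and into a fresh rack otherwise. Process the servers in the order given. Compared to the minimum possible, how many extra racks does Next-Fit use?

Next-Fit: [13,3,1] [14,4] [3,6,4] [13] [11] → 5 racks.
Total size 72U; any packing needs at least ⌈72/20⌉ = 4 racks.
An optimal packing achieves that bound: [14,6] [13,4,3] [13,4,3] [11,1] → 4 racks.
Excess: 5 − 4 = 1.

1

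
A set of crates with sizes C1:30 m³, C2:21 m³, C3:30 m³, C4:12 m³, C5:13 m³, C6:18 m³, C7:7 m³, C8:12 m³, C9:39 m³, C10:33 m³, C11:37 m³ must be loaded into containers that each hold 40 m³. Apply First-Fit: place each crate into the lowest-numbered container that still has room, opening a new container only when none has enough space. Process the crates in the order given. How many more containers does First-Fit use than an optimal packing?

First-Fit: [30,7] [21,12] [30] [13,18] [12] [39] [33] [37] → 8 containers.
Total size 252 m³; any packing needs at least ⌈252/40⌉ = 7 containers.
An optimal packing achieves that bound: [39] [37] [33,7] [30] [30] [21,18] [13,12,12] → 7 containers.
Excess: 8 − 7 = 1.

1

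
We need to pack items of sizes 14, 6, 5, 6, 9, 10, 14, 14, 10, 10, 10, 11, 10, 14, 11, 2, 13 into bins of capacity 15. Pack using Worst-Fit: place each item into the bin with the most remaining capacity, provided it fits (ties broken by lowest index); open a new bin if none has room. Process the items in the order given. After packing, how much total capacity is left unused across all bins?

41

14 → bin 1 (remaining 1)
6 → bin 2 (remaining 9)
5 → bin 2 (remaining 4)
6 → bin 3 (remaining 9)
9 → bin 3 (remaining 0)
10 → bin 4 (remaining 5)
14 → bin 5 (remaining 1)
14 → bin 6 (remaining 1)
10 → bin 7 (remaining 5)
10 → bin 8 (remaining 5)
10 → bin 9 (remaining 5)
11 → bin 10 (remaining 4)
10 → bin 11 (remaining 5)
14 → bin 12 (remaining 1)
11 → bin 13 (remaining 4)
2 → bin 4 (remaining 3)
13 → bin 14 (remaining 2)
14 bins × 15 = 210; used 169; unused 41.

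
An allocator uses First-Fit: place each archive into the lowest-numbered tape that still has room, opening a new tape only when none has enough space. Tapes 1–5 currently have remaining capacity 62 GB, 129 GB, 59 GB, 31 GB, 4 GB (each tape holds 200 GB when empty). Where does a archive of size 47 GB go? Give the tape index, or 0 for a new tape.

Tapes with room: tape 1 (62 GB), tape 2 (129 GB), tape 3 (59 GB).
The first with room is tape 1.

1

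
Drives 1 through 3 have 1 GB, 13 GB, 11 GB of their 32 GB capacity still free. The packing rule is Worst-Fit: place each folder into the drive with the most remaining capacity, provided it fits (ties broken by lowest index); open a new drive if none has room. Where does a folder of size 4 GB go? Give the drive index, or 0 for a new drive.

2

Drives with room: drive 2 (13 GB), drive 3 (11 GB).
Most room is drive 2 with 13 GB free.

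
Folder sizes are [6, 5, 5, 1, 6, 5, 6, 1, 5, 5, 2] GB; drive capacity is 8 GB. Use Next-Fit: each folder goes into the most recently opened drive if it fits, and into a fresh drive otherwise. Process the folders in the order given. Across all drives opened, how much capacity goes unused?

drive 1: place 6 GB, 2 GB left
drive 2: place 5 GB, 3 GB left
drive 3: place 5 GB, 3 GB left
drive 3: place 1 GB, 2 GB left
drive 4: place 6 GB, 2 GB left
drive 5: place 5 GB, 3 GB left
drive 6: place 6 GB, 2 GB left
drive 6: place 1 GB, 1 GB left
drive 7: place 5 GB, 3 GB left
drive 8: place 5 GB, 3 GB left
drive 8: place 2 GB, 1 GB left
8 drives × 8 GB = 64 GB; used 47 GB; unused 17 GB.

17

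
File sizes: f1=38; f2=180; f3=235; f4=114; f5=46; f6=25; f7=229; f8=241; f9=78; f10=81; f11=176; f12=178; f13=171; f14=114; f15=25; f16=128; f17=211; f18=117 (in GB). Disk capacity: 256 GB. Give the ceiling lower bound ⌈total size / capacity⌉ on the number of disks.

10

Total size = 38 + 180 + 235 + 114 + 46 + 25 + 229 + 241 + 78 + 81 + 176 + 178 + 171 + 114 + 25 + 128 + 211 + 117 = 2387 GB.
⌈2387 / 256⌉ = 10.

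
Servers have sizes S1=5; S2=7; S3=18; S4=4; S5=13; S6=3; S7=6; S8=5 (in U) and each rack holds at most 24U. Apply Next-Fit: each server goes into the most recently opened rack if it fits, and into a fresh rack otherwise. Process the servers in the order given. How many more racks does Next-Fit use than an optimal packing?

Next-Fit: [5,7] [18,4] [13,3,6] [5] → 4 racks.
Total size 61U; any packing needs at least ⌈61/24⌉ = 3 racks.
An optimal packing achieves that bound: [18,6] [13,7,4] [5,5,3] → 3 racks.
Excess: 4 − 3 = 1.

1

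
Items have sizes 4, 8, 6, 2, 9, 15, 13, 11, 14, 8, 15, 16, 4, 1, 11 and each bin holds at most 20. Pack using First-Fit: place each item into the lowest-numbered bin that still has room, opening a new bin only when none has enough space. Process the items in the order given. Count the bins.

8

Put 4 in bin 1; 16 remain.
Put 8 in bin 1; 8 remain.
Put 6 in bin 1; 2 remain.
Put 2 in bin 1; 0 remain.
Put 9 in bin 2; 11 remain.
Put 15 in bin 3; 5 remain.
Put 13 in bin 4; 7 remain.
Put 11 in bin 2; 0 remain.
Put 14 in bin 5; 6 remain.
Put 8 in bin 6; 12 remain.
Put 15 in bin 7; 5 remain.
Put 16 in bin 8; 4 remain.
Put 4 in bin 3; 1 remain.
Put 1 in bin 3; 0 remain.
Put 11 in bin 6; 1 remain.
Final bins: [4,8,6,2] [9,11] [15,4,1] [13] [14] [8,11] [15] [16].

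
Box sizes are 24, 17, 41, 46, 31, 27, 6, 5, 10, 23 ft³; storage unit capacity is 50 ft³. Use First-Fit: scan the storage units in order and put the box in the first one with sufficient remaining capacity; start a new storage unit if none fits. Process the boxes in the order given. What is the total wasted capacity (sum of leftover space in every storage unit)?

storage unit 1: place 24 ft³, 26 ft³ left
storage unit 1: place 17 ft³, 9 ft³ left
storage unit 2: place 41 ft³, 9 ft³ left
storage unit 3: place 46 ft³, 4 ft³ left
storage unit 4: place 31 ft³, 19 ft³ left
storage unit 5: place 27 ft³, 23 ft³ left
storage unit 1: place 6 ft³, 3 ft³ left
storage unit 2: place 5 ft³, 4 ft³ left
storage unit 4: place 10 ft³, 9 ft³ left
storage unit 5: place 23 ft³, 0 ft³ left
5 storage units × 50 ft³ = 250 ft³; used 230 ft³; unused 20 ft³.

20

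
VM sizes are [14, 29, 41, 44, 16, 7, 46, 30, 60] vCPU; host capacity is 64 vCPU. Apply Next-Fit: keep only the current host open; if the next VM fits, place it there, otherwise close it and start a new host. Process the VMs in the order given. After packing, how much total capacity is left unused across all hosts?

host 1: place 14 vCPU, 50 vCPU left
host 1: place 29 vCPU, 21 vCPU left
host 2: place 41 vCPU, 23 vCPU left
host 3: place 44 vCPU, 20 vCPU left
host 3: place 16 vCPU, 4 vCPU left
host 4: place 7 vCPU, 57 vCPU left
host 4: place 46 vCPU, 11 vCPU left
host 5: place 30 vCPU, 34 vCPU left
host 6: place 60 vCPU, 4 vCPU left
6 hosts × 64 vCPU = 384 vCPU; used 287 vCPU; unused 97 vCPU.

97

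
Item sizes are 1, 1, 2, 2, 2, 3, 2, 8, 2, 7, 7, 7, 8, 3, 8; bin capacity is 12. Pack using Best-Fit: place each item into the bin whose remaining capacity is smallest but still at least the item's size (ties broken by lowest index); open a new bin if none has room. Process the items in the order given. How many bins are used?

Put 1 in bin 1; 11 remain.
Put 1 in bin 1; 10 remain.
Put 2 in bin 1; 8 remain.
Put 2 in bin 1; 6 remain.
Put 2 in bin 1; 4 remain.
Put 3 in bin 1; 1 remain.
Put 2 in bin 2; 10 remain.
Put 8 in bin 2; 2 remain.
Put 2 in bin 2; 0 remain.
Put 7 in bin 3; 5 remain.
Put 7 in bin 4; 5 remain.
Put 7 in bin 5; 5 remain.
Put 8 in bin 6; 4 remain.
Put 3 in bin 6; 1 remain.
Put 8 in bin 7; 4 remain.

7 bins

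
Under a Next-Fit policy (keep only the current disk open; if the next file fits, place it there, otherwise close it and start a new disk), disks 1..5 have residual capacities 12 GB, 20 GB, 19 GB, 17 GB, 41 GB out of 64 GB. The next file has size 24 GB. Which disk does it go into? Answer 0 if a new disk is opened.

Next-Fit only looks at disk 5, which has 41 GB free.
24 GB fits there.

5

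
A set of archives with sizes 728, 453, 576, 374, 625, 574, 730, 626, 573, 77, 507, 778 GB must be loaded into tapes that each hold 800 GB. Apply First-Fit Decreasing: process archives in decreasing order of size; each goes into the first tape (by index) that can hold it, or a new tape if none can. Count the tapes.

Sorted descending: 778, 730, 728, 626, 625, 576, 574, 573, 507, 453, 374, 77.
tape 1: place 778 GB, 22 GB left
tape 2: place 730 GB, 70 GB left
tape 3: place 728 GB, 72 GB left
tape 4: place 626 GB, 174 GB left
tape 5: place 625 GB, 175 GB left
tape 6: place 576 GB, 224 GB left
tape 7: place 574 GB, 226 GB left
tape 8: place 573 GB, 227 GB left
tape 9: place 507 GB, 293 GB left
tape 10: place 453 GB, 347 GB left
tape 11: place 374 GB, 426 GB left
tape 4: place 77 GB, 97 GB left

11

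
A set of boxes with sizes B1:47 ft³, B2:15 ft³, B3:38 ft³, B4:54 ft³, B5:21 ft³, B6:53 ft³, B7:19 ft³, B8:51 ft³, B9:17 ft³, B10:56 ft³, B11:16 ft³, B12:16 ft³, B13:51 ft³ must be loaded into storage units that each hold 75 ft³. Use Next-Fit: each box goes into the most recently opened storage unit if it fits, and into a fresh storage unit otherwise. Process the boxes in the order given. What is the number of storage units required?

7

Put B1 (47 ft³) in storage unit 1; 28 ft³ remain.
Put B2 (15 ft³) in storage unit 1; 13 ft³ remain.
Put B3 (38 ft³) in storage unit 2; 37 ft³ remain.
Put B4 (54 ft³) in storage unit 3; 21 ft³ remain.
Put B5 (21 ft³) in storage unit 3; 0 ft³ remain.
Put B6 (53 ft³) in storage unit 4; 22 ft³ remain.
Put B7 (19 ft³) in storage unit 4; 3 ft³ remain.
Put B8 (51 ft³) in storage unit 5; 24 ft³ remain.
Put B9 (17 ft³) in storage unit 5; 7 ft³ remain.
Put B10 (56 ft³) in storage unit 6; 19 ft³ remain.
Put B11 (16 ft³) in storage unit 6; 3 ft³ remain.
Put B12 (16 ft³) in storage unit 7; 59 ft³ remain.
Put B13 (51 ft³) in storage unit 7; 8 ft³ remain.
Final storage units: [47,15] [38] [54,21] [53,19] [51,17] [56,16] [16,51].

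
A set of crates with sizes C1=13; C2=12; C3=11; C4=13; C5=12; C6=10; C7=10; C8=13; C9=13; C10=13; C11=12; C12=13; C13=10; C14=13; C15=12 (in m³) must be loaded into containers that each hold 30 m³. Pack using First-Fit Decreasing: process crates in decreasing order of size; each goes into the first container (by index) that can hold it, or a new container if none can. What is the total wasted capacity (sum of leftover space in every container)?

Sorted descending: 13, 13, 13, 13, 13, 13, 13, 12, 12, 12, 12, 11, 10, 10, 10.
13 m³ → container 1 (remaining 17 m³)
13 m³ → container 1 (remaining 4 m³)
13 m³ → container 2 (remaining 17 m³)
13 m³ → container 2 (remaining 4 m³)
13 m³ → container 3 (remaining 17 m³)
13 m³ → container 3 (remaining 4 m³)
13 m³ → container 4 (remaining 17 m³)
12 m³ → container 4 (remaining 5 m³)
12 m³ → container 5 (remaining 18 m³)
12 m³ → container 5 (remaining 6 m³)
12 m³ → container 6 (remaining 18 m³)
11 m³ → container 6 (remaining 7 m³)
10 m³ → container 7 (remaining 20 m³)
10 m³ → container 7 (remaining 10 m³)
10 m³ → container 7 (remaining 0 m³)
7 containers × 30 m³ = 210 m³; used 180 m³; unused 30 m³.

30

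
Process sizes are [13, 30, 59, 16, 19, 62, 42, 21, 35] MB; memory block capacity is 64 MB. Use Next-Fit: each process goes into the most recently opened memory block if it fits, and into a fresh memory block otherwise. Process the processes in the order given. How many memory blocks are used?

Put 13 MB in memory block 1; 51 MB remain.
Put 30 MB in memory block 1; 21 MB remain.
Put 59 MB in memory block 2; 5 MB remain.
Put 16 MB in memory block 3; 48 MB remain.
Put 19 MB in memory block 3; 29 MB remain.
Put 62 MB in memory block 4; 2 MB remain.
Put 42 MB in memory block 5; 22 MB remain.
Put 21 MB in memory block 5; 1 MB remain.
Put 35 MB in memory block 6; 29 MB remain.

6 memory blocks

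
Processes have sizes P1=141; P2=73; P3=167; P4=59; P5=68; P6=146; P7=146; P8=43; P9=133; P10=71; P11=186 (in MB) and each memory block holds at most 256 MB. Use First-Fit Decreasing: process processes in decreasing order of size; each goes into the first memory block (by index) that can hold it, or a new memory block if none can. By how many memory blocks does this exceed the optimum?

0

First-Fit Decreasing: [186,68] [167,73] [146,71] [146,59,43] [141] [133] → 6 memory blocks.
6 processes exceed 128 MB (half the capacity), and no two of those can share a memory block, so at least 6 memory blocks are needed.
So 6 is already optimal.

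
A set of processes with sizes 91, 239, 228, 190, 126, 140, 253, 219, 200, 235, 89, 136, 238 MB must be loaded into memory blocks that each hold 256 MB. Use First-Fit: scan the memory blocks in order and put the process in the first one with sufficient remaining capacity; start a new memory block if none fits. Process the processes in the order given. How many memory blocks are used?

11

91 MB → memory block 1 (remaining 165 MB)
239 MB → memory block 2 (remaining 17 MB)
228 MB → memory block 3 (remaining 28 MB)
190 MB → memory block 4 (remaining 66 MB)
126 MB → memory block 1 (remaining 39 MB)
140 MB → memory block 5 (remaining 116 MB)
253 MB → memory block 6 (remaining 3 MB)
219 MB → memory block 7 (remaining 37 MB)
200 MB → memory block 8 (remaining 56 MB)
235 MB → memory block 9 (remaining 21 MB)
89 MB → memory block 5 (remaining 27 MB)
136 MB → memory block 10 (remaining 120 MB)
238 MB → memory block 11 (remaining 18 MB)
Final memory blocks: [91,126] [239] [228] [190] [140,89] [253] [219] [200] [235] [136] [238].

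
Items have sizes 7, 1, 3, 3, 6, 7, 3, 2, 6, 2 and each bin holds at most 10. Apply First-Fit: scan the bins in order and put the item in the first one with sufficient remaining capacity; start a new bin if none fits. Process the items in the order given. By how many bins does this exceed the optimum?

First-Fit: [7,1,2] [3,3,3] [6,2] [7] [6] → 5 bins.
Total size 40; any packing needs at least ⌈40/10⌉ = 4 bins.
An optimal packing achieves that bound: [7,3] [7,3] [6,3,1] [6,2,2] → 4 bins.
Excess: 5 − 4 = 1.

1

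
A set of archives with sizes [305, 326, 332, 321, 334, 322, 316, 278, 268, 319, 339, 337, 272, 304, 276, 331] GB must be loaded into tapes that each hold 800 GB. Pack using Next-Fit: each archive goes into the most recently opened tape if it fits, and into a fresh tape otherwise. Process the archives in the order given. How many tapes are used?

tape 1: place 305 GB, 495 GB left
tape 1: place 326 GB, 169 GB left
tape 2: place 332 GB, 468 GB left
tape 2: place 321 GB, 147 GB left
tape 3: place 334 GB, 466 GB left
tape 3: place 322 GB, 144 GB left
tape 4: place 316 GB, 484 GB left
tape 4: place 278 GB, 206 GB left
tape 5: place 268 GB, 532 GB left
tape 5: place 319 GB, 213 GB left
tape 6: place 339 GB, 461 GB left
tape 6: place 337 GB, 124 GB left
tape 7: place 272 GB, 528 GB left
tape 7: place 304 GB, 224 GB left
tape 8: place 276 GB, 524 GB left
tape 8: place 331 GB, 193 GB left
Final tapes: [305,326] [332,321] [334,322] [316,278] [268,319] [339,337] [272,304] [276,331].

8 tapes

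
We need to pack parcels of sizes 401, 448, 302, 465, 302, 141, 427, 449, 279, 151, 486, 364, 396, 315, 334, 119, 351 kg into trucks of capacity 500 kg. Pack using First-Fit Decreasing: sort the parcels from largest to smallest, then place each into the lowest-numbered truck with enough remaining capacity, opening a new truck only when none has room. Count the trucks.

14

Sorted descending: 486, 465, 449, 448, 427, 401, 396, 364, 351, 334, 315, 302, 302, 279, 151, 141, 119.
486 kg → truck 1 (remaining 14 kg)
465 kg → truck 2 (remaining 35 kg)
449 kg → truck 3 (remaining 51 kg)
448 kg → truck 4 (remaining 52 kg)
427 kg → truck 5 (remaining 73 kg)
401 kg → truck 6 (remaining 99 kg)
396 kg → truck 7 (remaining 104 kg)
364 kg → truck 8 (remaining 136 kg)
351 kg → truck 9 (remaining 149 kg)
334 kg → truck 10 (remaining 166 kg)
315 kg → truck 11 (remaining 185 kg)
302 kg → truck 12 (remaining 198 kg)
302 kg → truck 13 (remaining 198 kg)
279 kg → truck 14 (remaining 221 kg)
151 kg → truck 10 (remaining 15 kg)
141 kg → truck 9 (remaining 8 kg)
119 kg → truck 8 (remaining 17 kg)
Final trucks: [486] [465] [449] [448] [427] [401] [396] [364,119] [351,141] [334,151] [315] [302] [302] [279].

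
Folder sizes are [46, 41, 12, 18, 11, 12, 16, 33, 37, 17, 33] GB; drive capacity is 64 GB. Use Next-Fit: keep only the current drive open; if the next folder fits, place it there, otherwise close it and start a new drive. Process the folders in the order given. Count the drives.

drive 1: place 46 GB, 18 GB left
drive 2: place 41 GB, 23 GB left
drive 2: place 12 GB, 11 GB left
drive 3: place 18 GB, 46 GB left
drive 3: place 11 GB, 35 GB left
drive 3: place 12 GB, 23 GB left
drive 3: place 16 GB, 7 GB left
drive 4: place 33 GB, 31 GB left
drive 5: place 37 GB, 27 GB left
drive 5: place 17 GB, 10 GB left
drive 6: place 33 GB, 31 GB left

6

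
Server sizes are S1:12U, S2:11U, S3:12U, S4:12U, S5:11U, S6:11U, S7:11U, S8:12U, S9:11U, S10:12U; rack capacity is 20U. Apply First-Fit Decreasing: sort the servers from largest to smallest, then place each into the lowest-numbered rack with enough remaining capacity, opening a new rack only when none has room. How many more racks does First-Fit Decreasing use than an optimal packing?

0

First-Fit Decreasing: [12] [12] [12] [12] [12] [11] [11] [11] [11] [11] → 10 racks.
10 servers exceed 10U (half the capacity), and no two of those can share a rack, so at least 10 racks are needed.
So 10 is already optimal.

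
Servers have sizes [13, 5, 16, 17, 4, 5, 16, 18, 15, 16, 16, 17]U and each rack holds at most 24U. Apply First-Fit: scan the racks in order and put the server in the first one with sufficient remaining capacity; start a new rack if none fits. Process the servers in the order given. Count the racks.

rack 1: place 13U, 11U left
rack 1: place 5U, 6U left
rack 2: place 16U, 8U left
rack 3: place 17U, 7U left
rack 1: place 4U, 2U left
rack 2: place 5U, 3U left
rack 4: place 16U, 8U left
rack 5: place 18U, 6U left
rack 6: place 15U, 9U left
rack 7: place 16U, 8U left
rack 8: place 16U, 8U left
rack 9: place 17U, 7U left

9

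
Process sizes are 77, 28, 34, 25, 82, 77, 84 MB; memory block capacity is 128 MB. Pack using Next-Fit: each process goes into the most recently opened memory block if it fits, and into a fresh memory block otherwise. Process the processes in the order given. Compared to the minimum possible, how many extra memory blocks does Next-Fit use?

Next-Fit: [77,28] [34,25] [82] [77] [84] → 5 memory blocks.
Total size 407 MB; any packing needs at least ⌈407/128⌉ = 4 memory blocks.
An optimal packing achieves that bound: [84,34] [82,28] [77,25] [77] → 4 memory blocks.
Excess: 5 − 4 = 1.

1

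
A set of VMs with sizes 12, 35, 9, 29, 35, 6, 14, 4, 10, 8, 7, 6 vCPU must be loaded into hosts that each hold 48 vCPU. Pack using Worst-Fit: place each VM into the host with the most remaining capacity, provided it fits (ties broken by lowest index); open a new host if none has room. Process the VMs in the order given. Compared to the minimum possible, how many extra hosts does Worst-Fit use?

0

Worst-Fit: [12,35] [9,29,6] [35,6] [14,4,10,8,7] → 4 hosts.
Total size 175 vCPU; any packing needs at least ⌈175/48⌉ = 4 hosts.
So 4 is already optimal.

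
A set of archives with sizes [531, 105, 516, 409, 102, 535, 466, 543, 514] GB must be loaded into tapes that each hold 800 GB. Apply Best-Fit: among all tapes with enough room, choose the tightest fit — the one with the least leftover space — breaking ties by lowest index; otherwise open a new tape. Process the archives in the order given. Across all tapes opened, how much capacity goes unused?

tape 1: place 531 GB, 269 GB left
tape 1: place 105 GB, 164 GB left
tape 2: place 516 GB, 284 GB left
tape 3: place 409 GB, 391 GB left
tape 1: place 102 GB, 62 GB left
tape 4: place 535 GB, 265 GB left
tape 5: place 466 GB, 334 GB left
tape 6: place 543 GB, 257 GB left
tape 7: place 514 GB, 286 GB left
7 tapes × 800 GB = 5600 GB; used 3721 GB; unused 1879 GB.

1879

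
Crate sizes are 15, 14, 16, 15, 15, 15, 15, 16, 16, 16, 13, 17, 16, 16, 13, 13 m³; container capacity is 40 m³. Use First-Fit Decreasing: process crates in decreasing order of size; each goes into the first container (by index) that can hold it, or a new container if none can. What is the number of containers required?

8 containers

Sorted descending: 17, 16, 16, 16, 16, 16, 16, 15, 15, 15, 15, 15, 14, 13, 13, 13.
Put 17 m³ in container 1; 23 m³ remain.
Put 16 m³ in container 1; 7 m³ remain.
Put 16 m³ in container 2; 24 m³ remain.
Put 16 m³ in container 2; 8 m³ remain.
Put 16 m³ in container 3; 24 m³ remain.
Put 16 m³ in container 3; 8 m³ remain.
Put 16 m³ in container 4; 24 m³ remain.
Put 15 m³ in container 4; 9 m³ remain.
Put 15 m³ in container 5; 25 m³ remain.
Put 15 m³ in container 5; 10 m³ remain.
Put 15 m³ in container 6; 25 m³ remain.
Put 15 m³ in container 6; 10 m³ remain.
Put 14 m³ in container 7; 26 m³ remain.
Put 13 m³ in container 7; 13 m³ remain.
Put 13 m³ in container 7; 0 m³ remain.
Put 13 m³ in container 8; 27 m³ remain.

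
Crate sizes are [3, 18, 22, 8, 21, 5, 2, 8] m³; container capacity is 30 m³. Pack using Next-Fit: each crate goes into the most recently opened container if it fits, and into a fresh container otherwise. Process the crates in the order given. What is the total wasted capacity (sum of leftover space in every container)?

33

3 m³ → container 1 (remaining 27 m³)
18 m³ → container 1 (remaining 9 m³)
22 m³ → container 2 (remaining 8 m³)
8 m³ → container 2 (remaining 0 m³)
21 m³ → container 3 (remaining 9 m³)
5 m³ → container 3 (remaining 4 m³)
2 m³ → container 3 (remaining 2 m³)
8 m³ → container 4 (remaining 22 m³)
4 containers × 30 m³ = 120 m³; used 87 m³; unused 33 m³.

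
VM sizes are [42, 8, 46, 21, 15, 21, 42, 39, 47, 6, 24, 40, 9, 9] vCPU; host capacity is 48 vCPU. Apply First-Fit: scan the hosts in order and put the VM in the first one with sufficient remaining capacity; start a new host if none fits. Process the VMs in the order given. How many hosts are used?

42 vCPU → host 1 (remaining 6 vCPU)
8 vCPU → host 2 (remaining 40 vCPU)
46 vCPU → host 3 (remaining 2 vCPU)
21 vCPU → host 2 (remaining 19 vCPU)
15 vCPU → host 2 (remaining 4 vCPU)
21 vCPU → host 4 (remaining 27 vCPU)
42 vCPU → host 5 (remaining 6 vCPU)
39 vCPU → host 6 (remaining 9 vCPU)
47 vCPU → host 7 (remaining 1 vCPU)
6 vCPU → host 1 (remaining 0 vCPU)
24 vCPU → host 4 (remaining 3 vCPU)
40 vCPU → host 8 (remaining 8 vCPU)
9 vCPU → host 6 (remaining 0 vCPU)
9 vCPU → host 9 (remaining 39 vCPU)

9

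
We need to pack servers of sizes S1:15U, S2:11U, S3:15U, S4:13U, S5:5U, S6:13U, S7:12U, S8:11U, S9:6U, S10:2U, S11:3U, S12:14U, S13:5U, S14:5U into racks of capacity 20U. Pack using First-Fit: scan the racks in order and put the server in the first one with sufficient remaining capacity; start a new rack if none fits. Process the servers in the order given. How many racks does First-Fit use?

8

S1 (15U) → rack 1 (remaining 5U)
S2 (11U) → rack 2 (remaining 9U)
S3 (15U) → rack 3 (remaining 5U)
S4 (13U) → rack 4 (remaining 7U)
S5 (5U) → rack 1 (remaining 0U)
S6 (13U) → rack 5 (remaining 7U)
S7 (12U) → rack 6 (remaining 8U)
S8 (11U) → rack 7 (remaining 9U)
S9 (6U) → rack 2 (remaining 3U)
S10 (2U) → rack 2 (remaining 1U)
S11 (3U) → rack 3 (remaining 2U)
S12 (14U) → rack 8 (remaining 6U)
S13 (5U) → rack 4 (remaining 2U)
S14 (5U) → rack 5 (remaining 2U)
Final racks: [15,5] [11,6,2] [15,3] [13,5] [13,5] [12] [11] [14].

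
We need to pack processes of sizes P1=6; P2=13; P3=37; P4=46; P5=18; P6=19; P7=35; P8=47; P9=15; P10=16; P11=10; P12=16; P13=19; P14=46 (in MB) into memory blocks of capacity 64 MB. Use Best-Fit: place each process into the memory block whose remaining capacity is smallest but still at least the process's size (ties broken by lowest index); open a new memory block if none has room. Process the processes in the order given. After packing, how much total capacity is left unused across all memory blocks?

memory block 1: place P1 (6 MB), 58 MB left
memory block 1: place P2 (13 MB), 45 MB left
memory block 1: place P3 (37 MB), 8 MB left
memory block 2: place P4 (46 MB), 18 MB left
memory block 2: place P5 (18 MB), 0 MB left
memory block 3: place P6 (19 MB), 45 MB left
memory block 3: place P7 (35 MB), 10 MB left
memory block 4: place P8 (47 MB), 17 MB left
memory block 4: place P9 (15 MB), 2 MB left
memory block 5: place P10 (16 MB), 48 MB left
memory block 3: place P11 (10 MB), 0 MB left
memory block 5: place P12 (16 MB), 32 MB left
memory block 5: place P13 (19 MB), 13 MB left
memory block 6: place P14 (46 MB), 18 MB left
6 memory blocks × 64 MB = 384 MB; used 343 MB; unused 41 MB.

41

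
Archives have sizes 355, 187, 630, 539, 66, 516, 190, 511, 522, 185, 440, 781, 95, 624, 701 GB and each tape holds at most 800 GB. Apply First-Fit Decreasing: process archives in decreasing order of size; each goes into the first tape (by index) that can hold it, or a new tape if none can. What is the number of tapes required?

9

Sorted descending: 781, 701, 630, 624, 539, 522, 516, 511, 440, 355, 190, 187, 185, 95, 66.
Put 781 GB in tape 1; 19 GB remain.
Put 701 GB in tape 2; 99 GB remain.
Put 630 GB in tape 3; 170 GB remain.
Put 624 GB in tape 4; 176 GB remain.
Put 539 GB in tape 5; 261 GB remain.
Put 522 GB in tape 6; 278 GB remain.
Put 516 GB in tape 7; 284 GB remain.
Put 511 GB in tape 8; 289 GB remain.
Put 440 GB in tape 9; 360 GB remain.
Put 355 GB in tape 9; 5 GB remain.
Put 190 GB in tape 5; 71 GB remain.
Put 187 GB in tape 6; 91 GB remain.
Put 185 GB in tape 7; 99 GB remain.
Put 95 GB in tape 2; 4 GB remain.
Put 66 GB in tape 3; 104 GB remain.
Final tapes: [781] [701,95] [630,66] [624] [539,190] [522,187] [516,185] [511] [440,355].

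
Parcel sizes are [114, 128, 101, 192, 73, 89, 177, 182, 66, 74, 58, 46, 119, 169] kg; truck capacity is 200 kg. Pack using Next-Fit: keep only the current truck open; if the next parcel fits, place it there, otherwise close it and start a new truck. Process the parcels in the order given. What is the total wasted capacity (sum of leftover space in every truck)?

114 kg → truck 1 (remaining 86 kg)
128 kg → truck 2 (remaining 72 kg)
101 kg → truck 3 (remaining 99 kg)
192 kg → truck 4 (remaining 8 kg)
73 kg → truck 5 (remaining 127 kg)
89 kg → truck 5 (remaining 38 kg)
177 kg → truck 6 (remaining 23 kg)
182 kg → truck 7 (remaining 18 kg)
66 kg → truck 8 (remaining 134 kg)
74 kg → truck 8 (remaining 60 kg)
58 kg → truck 8 (remaining 2 kg)
46 kg → truck 9 (remaining 154 kg)
119 kg → truck 9 (remaining 35 kg)
169 kg → truck 10 (remaining 31 kg)
10 trucks × 200 kg = 2000 kg; used 1588 kg; unused 412 kg.

412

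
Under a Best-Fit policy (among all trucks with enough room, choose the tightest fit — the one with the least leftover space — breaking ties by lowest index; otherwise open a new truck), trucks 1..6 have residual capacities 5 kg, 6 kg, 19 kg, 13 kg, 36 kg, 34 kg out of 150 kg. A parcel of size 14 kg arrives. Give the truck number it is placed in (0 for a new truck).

3

Trucks with room: truck 3 (19 kg), truck 5 (36 kg), truck 6 (34 kg).
Tightest fit is truck 3 with 19 kg free.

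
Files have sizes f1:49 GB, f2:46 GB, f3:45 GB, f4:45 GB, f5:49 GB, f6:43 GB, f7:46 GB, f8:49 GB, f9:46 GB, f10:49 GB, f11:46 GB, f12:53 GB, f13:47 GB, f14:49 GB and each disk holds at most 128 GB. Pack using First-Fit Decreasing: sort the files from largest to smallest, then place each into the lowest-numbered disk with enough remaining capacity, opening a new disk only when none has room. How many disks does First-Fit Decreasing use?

7 disks

Sorted descending: 53, 49, 49, 49, 49, 49, 47, 46, 46, 46, 46, 45, 45, 43.
disk 1: place 53 GB, 75 GB left
disk 1: place 49 GB, 26 GB left
disk 2: place 49 GB, 79 GB left
disk 2: place 49 GB, 30 GB left
disk 3: place 49 GB, 79 GB left
disk 3: place 49 GB, 30 GB left
disk 4: place 47 GB, 81 GB left
disk 4: place 46 GB, 35 GB left
disk 5: place 46 GB, 82 GB left
disk 5: place 46 GB, 36 GB left
disk 6: place 46 GB, 82 GB left
disk 6: place 45 GB, 37 GB left
disk 7: place 45 GB, 83 GB left
disk 7: place 43 GB, 40 GB left
Final disks: [53,49] [49,49] [49,49] [47,46] [46,46] [46,45] [45,43].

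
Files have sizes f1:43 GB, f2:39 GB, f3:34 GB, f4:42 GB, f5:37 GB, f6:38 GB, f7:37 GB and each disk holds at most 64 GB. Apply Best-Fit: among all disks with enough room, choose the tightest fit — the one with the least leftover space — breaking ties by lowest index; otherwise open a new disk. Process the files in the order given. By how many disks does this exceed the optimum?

Best-Fit: [43] [39] [34] [42] [37] [38] [37] → 7 disks.
7 files exceed 32 GB (half the capacity), and no two of those can share a disk, so at least 7 disks are needed.
So 7 is already optimal.

0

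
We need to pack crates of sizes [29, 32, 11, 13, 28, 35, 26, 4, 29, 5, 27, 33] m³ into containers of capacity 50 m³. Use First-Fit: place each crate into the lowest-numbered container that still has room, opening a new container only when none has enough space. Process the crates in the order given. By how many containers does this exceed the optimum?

0

First-Fit: [29,11,4,5] [32,13] [28] [35] [26] [29] [27] [33] → 8 containers.
8 crates exceed 25 m³ (half the capacity), and no two of those can share a container, so at least 8 containers are needed.
So 8 is already optimal.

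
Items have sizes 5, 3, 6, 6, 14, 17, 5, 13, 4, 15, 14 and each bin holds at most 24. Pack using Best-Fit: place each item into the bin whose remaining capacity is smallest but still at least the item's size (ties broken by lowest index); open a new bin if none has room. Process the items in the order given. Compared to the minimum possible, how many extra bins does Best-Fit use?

1

Best-Fit: [5,3,6,6,4] [14] [17,5] [13] [15] [14] → 6 bins.
Total size 102; any packing needs at least ⌈102/24⌉ = 5 bins.
An optimal packing achieves that bound: [17,6] [15,6,3] [14,5,5] [14,4] [13] → 5 bins.
Excess: 6 − 5 = 1.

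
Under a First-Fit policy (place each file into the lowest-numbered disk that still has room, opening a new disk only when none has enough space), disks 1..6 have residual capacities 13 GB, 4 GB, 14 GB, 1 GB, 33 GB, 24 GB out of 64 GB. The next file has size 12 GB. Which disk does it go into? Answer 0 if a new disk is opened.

1

Disks with room: disk 1 (13 GB), disk 3 (14 GB), disk 5 (33 GB), disk 6 (24 GB).
The first with room is disk 1.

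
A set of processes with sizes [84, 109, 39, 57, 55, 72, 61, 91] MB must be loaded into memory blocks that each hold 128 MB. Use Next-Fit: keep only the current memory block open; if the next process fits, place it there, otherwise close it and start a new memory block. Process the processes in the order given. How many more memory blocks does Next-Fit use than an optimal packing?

1

Next-Fit: [84] [109] [39,57] [55,72] [61] [91] → 6 memory blocks.
Total size 568 MB; any packing needs at least ⌈568/128⌉ = 5 memory blocks.
An optimal packing achieves that bound: [109] [91] [84,39] [72,55] [61,57] → 5 memory blocks.
Excess: 6 − 5 = 1.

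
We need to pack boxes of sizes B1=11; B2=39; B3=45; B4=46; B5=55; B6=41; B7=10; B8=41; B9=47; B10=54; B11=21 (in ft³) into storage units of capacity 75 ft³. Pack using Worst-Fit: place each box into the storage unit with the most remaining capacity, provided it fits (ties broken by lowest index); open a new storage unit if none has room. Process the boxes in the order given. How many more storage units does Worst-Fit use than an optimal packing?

Worst-Fit: [11,39] [45] [46] [55] [41,10] [41,21] [47] [54] → 8 storage units.
8 boxes exceed 37.5 ft³ (half the capacity), and no two of those can share a storage unit, so at least 8 storage units are needed.
So 8 is already optimal.

0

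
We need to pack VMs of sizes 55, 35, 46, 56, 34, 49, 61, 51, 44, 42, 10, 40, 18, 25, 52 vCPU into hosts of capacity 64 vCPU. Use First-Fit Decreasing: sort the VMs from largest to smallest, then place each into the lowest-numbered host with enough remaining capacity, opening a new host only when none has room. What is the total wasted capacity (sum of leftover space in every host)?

Sorted descending: 61, 56, 55, 52, 51, 49, 46, 44, 42, 40, 35, 34, 25, 18, 10.
Put 61 vCPU in host 1; 3 vCPU remain.
Put 56 vCPU in host 2; 8 vCPU remain.
Put 55 vCPU in host 3; 9 vCPU remain.
Put 52 vCPU in host 4; 12 vCPU remain.
Put 51 vCPU in host 5; 13 vCPU remain.
Put 49 vCPU in host 6; 15 vCPU remain.
Put 46 vCPU in host 7; 18 vCPU remain.
Put 44 vCPU in host 8; 20 vCPU remain.
Put 42 vCPU in host 9; 22 vCPU remain.
Put 40 vCPU in host 10; 24 vCPU remain.
Put 35 vCPU in host 11; 29 vCPU remain.
Put 34 vCPU in host 12; 30 vCPU remain.
Put 25 vCPU in host 11; 4 vCPU remain.
Put 18 vCPU in host 7; 0 vCPU remain.
Put 10 vCPU in host 4; 2 vCPU remain.
12 hosts × 64 vCPU = 768 vCPU; used 618 vCPU; unused 150 vCPU.

150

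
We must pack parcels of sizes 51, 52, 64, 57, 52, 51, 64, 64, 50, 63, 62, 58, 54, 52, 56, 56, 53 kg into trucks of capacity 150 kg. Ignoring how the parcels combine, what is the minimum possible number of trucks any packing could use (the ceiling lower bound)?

Total size = 51 + 52 + 64 + 57 + 52 + 51 + 64 + 64 + 50 + 63 + 62 + 58 + 54 + 52 + 56 + 56 + 53 = 959 kg.
⌈959 / 150⌉ = 7.

7 trucks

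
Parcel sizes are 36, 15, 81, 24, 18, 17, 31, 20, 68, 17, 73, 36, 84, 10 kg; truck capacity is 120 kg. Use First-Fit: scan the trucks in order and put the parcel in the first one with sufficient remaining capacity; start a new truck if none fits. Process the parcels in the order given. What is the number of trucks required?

5 trucks

36 kg → truck 1 (remaining 84 kg)
15 kg → truck 1 (remaining 69 kg)
81 kg → truck 2 (remaining 39 kg)
24 kg → truck 1 (remaining 45 kg)
18 kg → truck 1 (remaining 27 kg)
17 kg → truck 1 (remaining 10 kg)
31 kg → truck 2 (remaining 8 kg)
20 kg → truck 3 (remaining 100 kg)
68 kg → truck 3 (remaining 32 kg)
17 kg → truck 3 (remaining 15 kg)
73 kg → truck 4 (remaining 47 kg)
36 kg → truck 4 (remaining 11 kg)
84 kg → truck 5 (remaining 36 kg)
10 kg → truck 1 (remaining 0 kg)
Final trucks: [36,15,24,18,17,10] [81,31] [20,68,17] [73,36] [84].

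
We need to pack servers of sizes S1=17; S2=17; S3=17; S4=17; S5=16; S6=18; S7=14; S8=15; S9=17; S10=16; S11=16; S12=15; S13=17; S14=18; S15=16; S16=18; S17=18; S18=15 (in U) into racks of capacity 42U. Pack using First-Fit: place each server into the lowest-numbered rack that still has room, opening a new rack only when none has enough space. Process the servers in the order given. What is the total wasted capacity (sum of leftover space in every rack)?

81

S1 (17U) → rack 1 (remaining 25U)
S2 (17U) → rack 1 (remaining 8U)
S3 (17U) → rack 2 (remaining 25U)
S4 (17U) → rack 2 (remaining 8U)
S5 (16U) → rack 3 (remaining 26U)
S6 (18U) → rack 3 (remaining 8U)
S7 (14U) → rack 4 (remaining 28U)
S8 (15U) → rack 4 (remaining 13U)
S9 (17U) → rack 5 (remaining 25U)
S10 (16U) → rack 5 (remaining 9U)
S11 (16U) → rack 6 (remaining 26U)
S12 (15U) → rack 6 (remaining 11U)
S13 (17U) → rack 7 (remaining 25U)
S14 (18U) → rack 7 (remaining 7U)
S15 (16U) → rack 8 (remaining 26U)
S16 (18U) → rack 8 (remaining 8U)
S17 (18U) → rack 9 (remaining 24U)
S18 (15U) → rack 9 (remaining 9U)
9 racks × 42U = 378U; used 297U; unused 81U.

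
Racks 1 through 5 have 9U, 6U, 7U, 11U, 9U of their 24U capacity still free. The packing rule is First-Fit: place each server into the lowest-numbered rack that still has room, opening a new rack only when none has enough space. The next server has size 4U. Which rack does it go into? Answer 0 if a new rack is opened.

1

Racks with room: rack 1 (9U), rack 2 (6U), rack 3 (7U), rack 4 (11U), rack 5 (9U).
The first with room is rack 1.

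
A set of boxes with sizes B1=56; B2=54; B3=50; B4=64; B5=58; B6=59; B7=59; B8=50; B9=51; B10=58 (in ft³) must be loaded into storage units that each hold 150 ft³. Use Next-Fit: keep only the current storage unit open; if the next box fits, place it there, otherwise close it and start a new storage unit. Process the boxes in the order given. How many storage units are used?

Put B1 (56 ft³) in storage unit 1; 94 ft³ remain.
Put B2 (54 ft³) in storage unit 1; 40 ft³ remain.
Put B3 (50 ft³) in storage unit 2; 100 ft³ remain.
Put B4 (64 ft³) in storage unit 2; 36 ft³ remain.
Put B5 (58 ft³) in storage unit 3; 92 ft³ remain.
Put B6 (59 ft³) in storage unit 3; 33 ft³ remain.
Put B7 (59 ft³) in storage unit 4; 91 ft³ remain.
Put B8 (50 ft³) in storage unit 4; 41 ft³ remain.
Put B9 (51 ft³) in storage unit 5; 99 ft³ remain.
Put B10 (58 ft³) in storage unit 5; 41 ft³ remain.
Final storage units: [56,54] [50,64] [58,59] [59,50] [51,58].

5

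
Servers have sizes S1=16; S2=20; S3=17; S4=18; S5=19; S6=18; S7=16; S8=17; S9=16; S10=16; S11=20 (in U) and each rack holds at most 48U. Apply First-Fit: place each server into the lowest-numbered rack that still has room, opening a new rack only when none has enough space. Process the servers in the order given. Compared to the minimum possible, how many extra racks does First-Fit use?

First-Fit: [16,20] [17,18] [19,18] [16,17] [16,16] [20] → 6 racks.
Total size 193U; any packing needs at least ⌈193/48⌉ = 5 racks.
An optimal packing achieves that bound: [20,20] [19,18] [18,17] [17,16] [16,16,16] → 5 racks.
Excess: 6 − 5 = 1.

1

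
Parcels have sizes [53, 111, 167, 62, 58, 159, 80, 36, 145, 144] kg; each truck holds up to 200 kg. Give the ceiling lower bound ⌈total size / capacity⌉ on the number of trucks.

6 trucks

Total size = 53 + 111 + 167 + 62 + 58 + 159 + 80 + 36 + 145 + 144 = 1015 kg.
⌈1015 / 200⌉ = 6.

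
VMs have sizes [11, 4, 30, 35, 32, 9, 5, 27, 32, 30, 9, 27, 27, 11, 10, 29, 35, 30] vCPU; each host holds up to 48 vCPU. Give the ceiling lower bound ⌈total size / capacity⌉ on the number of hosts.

Total size = 11 + 4 + 30 + 35 + 32 + 9 + 5 + 27 + 32 + 30 + 9 + 27 + 27 + 11 + 10 + 29 + 35 + 30 = 393 vCPU.
⌈393 / 48⌉ = 9.

9 hosts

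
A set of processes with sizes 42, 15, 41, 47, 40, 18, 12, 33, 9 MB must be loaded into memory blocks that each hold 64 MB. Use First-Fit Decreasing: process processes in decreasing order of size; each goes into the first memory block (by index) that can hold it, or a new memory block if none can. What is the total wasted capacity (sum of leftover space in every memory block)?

63

Sorted descending: 47, 42, 41, 40, 33, 18, 15, 12, 9.
memory block 1: place 47 MB, 17 MB left
memory block 2: place 42 MB, 22 MB left
memory block 3: place 41 MB, 23 MB left
memory block 4: place 40 MB, 24 MB left
memory block 5: place 33 MB, 31 MB left
memory block 2: place 18 MB, 4 MB left
memory block 1: place 15 MB, 2 MB left
memory block 3: place 12 MB, 11 MB left
memory block 3: place 9 MB, 2 MB left
5 memory blocks × 64 MB = 320 MB; used 257 MB; unused 63 MB.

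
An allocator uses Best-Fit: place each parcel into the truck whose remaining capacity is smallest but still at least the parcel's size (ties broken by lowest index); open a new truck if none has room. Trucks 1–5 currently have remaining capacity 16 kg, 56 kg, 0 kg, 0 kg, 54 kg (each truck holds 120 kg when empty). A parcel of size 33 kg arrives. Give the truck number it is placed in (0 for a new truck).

5

Trucks with room: truck 2 (56 kg), truck 5 (54 kg).
Tightest fit is truck 5 with 54 kg free.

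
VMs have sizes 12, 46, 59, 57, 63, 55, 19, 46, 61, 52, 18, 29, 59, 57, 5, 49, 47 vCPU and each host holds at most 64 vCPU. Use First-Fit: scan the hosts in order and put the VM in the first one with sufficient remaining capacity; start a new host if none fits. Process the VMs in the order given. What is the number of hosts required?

14 hosts

12 vCPU → host 1 (remaining 52 vCPU)
46 vCPU → host 1 (remaining 6 vCPU)
59 vCPU → host 2 (remaining 5 vCPU)
57 vCPU → host 3 (remaining 7 vCPU)
63 vCPU → host 4 (remaining 1 vCPU)
55 vCPU → host 5 (remaining 9 vCPU)
19 vCPU → host 6 (remaining 45 vCPU)
46 vCPU → host 7 (remaining 18 vCPU)
61 vCPU → host 8 (remaining 3 vCPU)
52 vCPU → host 9 (remaining 12 vCPU)
18 vCPU → host 6 (remaining 27 vCPU)
29 vCPU → host 10 (remaining 35 vCPU)
59 vCPU → host 11 (remaining 5 vCPU)
57 vCPU → host 12 (remaining 7 vCPU)
5 vCPU → host 1 (remaining 1 vCPU)
49 vCPU → host 13 (remaining 15 vCPU)
47 vCPU → host 14 (remaining 17 vCPU)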